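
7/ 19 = 0.37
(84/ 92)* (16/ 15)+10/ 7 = 1934/ 805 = 2.40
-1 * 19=-19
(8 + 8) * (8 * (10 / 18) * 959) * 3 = 204586.67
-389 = -389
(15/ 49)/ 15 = 1/ 49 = 0.02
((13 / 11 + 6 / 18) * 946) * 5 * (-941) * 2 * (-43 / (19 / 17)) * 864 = 8518594464000 / 19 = 448347077052.63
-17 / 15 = -1.13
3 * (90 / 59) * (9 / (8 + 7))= 2.75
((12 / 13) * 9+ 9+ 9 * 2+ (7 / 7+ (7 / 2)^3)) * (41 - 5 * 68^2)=-190055565 / 104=-1827457.36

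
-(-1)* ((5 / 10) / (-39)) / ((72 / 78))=-1 / 72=-0.01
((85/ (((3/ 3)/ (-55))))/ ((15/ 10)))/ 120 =-935/ 36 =-25.97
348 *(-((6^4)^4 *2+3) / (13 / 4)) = -7853969982361680 / 13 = -604151537104744.62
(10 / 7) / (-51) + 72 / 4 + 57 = 26765 / 357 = 74.97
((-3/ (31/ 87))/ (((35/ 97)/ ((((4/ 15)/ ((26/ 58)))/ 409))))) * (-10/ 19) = 1957848/ 109609955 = 0.02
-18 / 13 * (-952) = 17136 / 13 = 1318.15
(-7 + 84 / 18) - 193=-586 / 3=-195.33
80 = 80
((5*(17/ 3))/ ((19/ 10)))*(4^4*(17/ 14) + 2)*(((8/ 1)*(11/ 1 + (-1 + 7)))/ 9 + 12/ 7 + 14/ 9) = 239513000/ 2793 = 85754.74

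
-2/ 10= -1/ 5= -0.20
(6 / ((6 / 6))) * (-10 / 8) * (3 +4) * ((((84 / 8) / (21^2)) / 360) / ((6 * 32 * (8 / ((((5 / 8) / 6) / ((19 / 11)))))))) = -55 / 403439616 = -0.00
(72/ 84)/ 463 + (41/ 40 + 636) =82584161/ 129640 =637.03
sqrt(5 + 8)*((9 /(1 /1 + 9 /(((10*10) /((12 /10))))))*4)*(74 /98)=333000*sqrt(13) /13573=88.46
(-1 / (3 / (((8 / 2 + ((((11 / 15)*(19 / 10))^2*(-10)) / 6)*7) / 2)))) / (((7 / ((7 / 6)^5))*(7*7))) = 12336583 / 629856000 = 0.02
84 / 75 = 28 / 25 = 1.12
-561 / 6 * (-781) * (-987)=-144148389 / 2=-72074194.50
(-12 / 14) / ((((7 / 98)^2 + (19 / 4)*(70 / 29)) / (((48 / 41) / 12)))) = -6496 / 891053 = -0.01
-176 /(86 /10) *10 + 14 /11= -96198 /473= -203.38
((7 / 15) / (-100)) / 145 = -7 / 217500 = -0.00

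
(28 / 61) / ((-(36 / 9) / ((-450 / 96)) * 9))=175 / 2928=0.06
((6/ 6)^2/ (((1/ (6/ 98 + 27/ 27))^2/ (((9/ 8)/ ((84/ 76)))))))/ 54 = 3211/ 151263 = 0.02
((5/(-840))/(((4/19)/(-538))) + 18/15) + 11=46051/1680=27.41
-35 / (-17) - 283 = -4776 / 17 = -280.94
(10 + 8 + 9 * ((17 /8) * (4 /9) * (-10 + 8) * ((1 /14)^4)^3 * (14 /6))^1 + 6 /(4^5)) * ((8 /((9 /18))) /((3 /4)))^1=437495405849191 /1138940203968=384.12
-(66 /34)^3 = -35937 /4913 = -7.31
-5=-5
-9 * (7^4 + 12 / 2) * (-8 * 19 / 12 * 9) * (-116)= -286471512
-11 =-11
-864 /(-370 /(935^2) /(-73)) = -5513911920 /37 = -149024646.49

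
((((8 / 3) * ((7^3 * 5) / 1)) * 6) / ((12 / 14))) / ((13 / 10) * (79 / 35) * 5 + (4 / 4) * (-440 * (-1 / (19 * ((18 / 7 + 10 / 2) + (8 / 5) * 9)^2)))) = 75536432885200 / 34730871579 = 2174.91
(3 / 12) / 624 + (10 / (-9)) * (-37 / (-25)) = -61553 / 37440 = -1.64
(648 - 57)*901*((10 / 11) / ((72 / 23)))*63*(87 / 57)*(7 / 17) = 5118648045 / 836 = 6122784.74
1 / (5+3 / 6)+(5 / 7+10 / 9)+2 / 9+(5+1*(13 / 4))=9683 / 924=10.48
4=4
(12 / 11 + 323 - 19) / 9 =3356 / 99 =33.90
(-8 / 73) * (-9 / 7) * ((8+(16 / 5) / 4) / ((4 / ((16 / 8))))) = 1584 / 2555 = 0.62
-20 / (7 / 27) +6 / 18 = -1613 / 21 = -76.81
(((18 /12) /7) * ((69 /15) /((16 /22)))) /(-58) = -759 /32480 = -0.02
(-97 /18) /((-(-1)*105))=-97 /1890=-0.05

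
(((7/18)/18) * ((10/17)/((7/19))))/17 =95/46818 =0.00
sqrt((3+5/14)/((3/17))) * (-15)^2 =75 * sqrt(33558)/14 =981.37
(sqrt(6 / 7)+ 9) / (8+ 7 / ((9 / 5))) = 0.83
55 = 55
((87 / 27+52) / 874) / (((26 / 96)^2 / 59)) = 3753344 / 73853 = 50.82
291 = 291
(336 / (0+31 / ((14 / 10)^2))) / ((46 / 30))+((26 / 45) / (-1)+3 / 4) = 360043 / 25668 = 14.03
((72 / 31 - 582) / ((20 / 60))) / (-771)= 17970 / 7967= 2.26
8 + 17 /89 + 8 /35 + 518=1639797 /3115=526.42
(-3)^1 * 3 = -9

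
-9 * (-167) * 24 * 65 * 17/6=6643260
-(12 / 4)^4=-81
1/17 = 0.06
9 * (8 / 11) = 72 / 11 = 6.55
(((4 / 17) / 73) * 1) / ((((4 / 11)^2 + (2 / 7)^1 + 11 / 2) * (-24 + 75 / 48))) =-108416 / 4466327975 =-0.00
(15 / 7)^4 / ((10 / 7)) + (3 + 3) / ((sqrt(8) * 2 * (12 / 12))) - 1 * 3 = 3 * sqrt(2) / 4 + 8067 / 686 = 12.82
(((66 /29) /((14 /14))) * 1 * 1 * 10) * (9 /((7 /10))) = 59400 /203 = 292.61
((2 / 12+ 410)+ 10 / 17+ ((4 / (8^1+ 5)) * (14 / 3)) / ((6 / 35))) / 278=1667303 / 1105884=1.51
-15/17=-0.88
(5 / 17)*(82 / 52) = 205 / 442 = 0.46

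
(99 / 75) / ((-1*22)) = -3 / 50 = -0.06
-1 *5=-5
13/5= 2.60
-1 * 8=-8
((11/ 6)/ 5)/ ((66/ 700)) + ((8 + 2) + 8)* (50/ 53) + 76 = 46207/ 477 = 96.87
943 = 943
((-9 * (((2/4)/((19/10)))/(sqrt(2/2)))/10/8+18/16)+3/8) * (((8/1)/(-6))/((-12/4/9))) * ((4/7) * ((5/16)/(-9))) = -745/6384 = -0.12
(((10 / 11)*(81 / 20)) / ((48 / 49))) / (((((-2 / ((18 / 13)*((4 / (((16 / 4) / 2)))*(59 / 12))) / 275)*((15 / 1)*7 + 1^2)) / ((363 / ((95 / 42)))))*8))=-8925427665 / 6702592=-1331.64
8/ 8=1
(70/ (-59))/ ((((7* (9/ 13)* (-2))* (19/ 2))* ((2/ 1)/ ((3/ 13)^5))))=135/ 32016881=0.00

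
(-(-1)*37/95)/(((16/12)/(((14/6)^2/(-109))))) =-1813/124260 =-0.01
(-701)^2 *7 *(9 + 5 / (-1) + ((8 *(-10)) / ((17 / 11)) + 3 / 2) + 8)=-4475188907 / 34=-131623203.15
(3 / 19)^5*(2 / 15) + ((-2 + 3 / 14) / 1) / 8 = -309494231 / 1386615440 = -0.22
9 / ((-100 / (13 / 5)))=-0.23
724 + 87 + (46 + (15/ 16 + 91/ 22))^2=105923657/ 30976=3419.54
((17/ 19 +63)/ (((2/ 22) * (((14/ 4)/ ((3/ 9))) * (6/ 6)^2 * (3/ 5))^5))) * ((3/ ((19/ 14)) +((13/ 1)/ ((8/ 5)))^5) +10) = 65736030932378125/ 26204861587968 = 2508.54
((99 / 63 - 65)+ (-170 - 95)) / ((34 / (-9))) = 20691 / 238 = 86.94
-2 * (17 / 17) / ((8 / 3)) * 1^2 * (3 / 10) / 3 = -3 / 40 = -0.08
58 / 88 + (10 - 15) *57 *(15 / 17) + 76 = -130759 / 748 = -174.81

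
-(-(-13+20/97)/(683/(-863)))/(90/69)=24632609/1987530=12.39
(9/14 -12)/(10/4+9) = -159/161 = -0.99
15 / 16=0.94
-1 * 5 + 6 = 1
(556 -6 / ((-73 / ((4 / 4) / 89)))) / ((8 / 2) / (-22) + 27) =39735718 / 1916615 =20.73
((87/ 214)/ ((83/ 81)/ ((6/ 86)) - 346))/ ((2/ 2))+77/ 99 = 120412213/ 155060334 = 0.78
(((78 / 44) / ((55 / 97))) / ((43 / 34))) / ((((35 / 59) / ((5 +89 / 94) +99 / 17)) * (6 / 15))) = 599730339 / 4890820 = 122.62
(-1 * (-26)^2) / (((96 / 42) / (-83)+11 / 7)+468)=-30212 / 20985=-1.44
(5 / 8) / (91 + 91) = 5 / 1456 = 0.00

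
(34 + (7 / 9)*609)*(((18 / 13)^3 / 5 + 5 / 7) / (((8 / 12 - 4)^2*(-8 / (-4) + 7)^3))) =145825727 / 1868548500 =0.08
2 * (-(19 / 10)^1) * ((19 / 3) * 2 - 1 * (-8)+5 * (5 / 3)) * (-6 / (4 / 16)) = 13224 / 5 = 2644.80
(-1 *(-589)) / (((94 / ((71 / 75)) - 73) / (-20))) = -836380 / 1867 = -447.98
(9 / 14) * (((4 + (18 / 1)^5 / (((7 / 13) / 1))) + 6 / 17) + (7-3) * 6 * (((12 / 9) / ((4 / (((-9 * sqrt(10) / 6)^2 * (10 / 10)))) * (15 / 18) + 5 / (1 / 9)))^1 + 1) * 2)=2290749883353 / 1015427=2255947.38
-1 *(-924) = 924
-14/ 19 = -0.74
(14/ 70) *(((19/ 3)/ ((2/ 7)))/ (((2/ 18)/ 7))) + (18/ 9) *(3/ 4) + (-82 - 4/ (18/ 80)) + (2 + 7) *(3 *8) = 17866/ 45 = 397.02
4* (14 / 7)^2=16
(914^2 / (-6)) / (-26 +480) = -306.68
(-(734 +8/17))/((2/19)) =-118617/17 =-6977.47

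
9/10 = 0.90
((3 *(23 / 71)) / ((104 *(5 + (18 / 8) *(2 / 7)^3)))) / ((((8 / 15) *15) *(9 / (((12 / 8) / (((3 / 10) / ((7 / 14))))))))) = 39445 / 614230656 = 0.00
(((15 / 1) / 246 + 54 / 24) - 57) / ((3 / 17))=-152473 / 492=-309.90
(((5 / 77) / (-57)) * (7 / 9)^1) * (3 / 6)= -5 / 11286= -0.00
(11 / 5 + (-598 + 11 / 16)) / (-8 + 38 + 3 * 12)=-47609 / 5280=-9.02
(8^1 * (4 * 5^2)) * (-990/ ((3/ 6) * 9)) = -176000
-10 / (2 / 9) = -45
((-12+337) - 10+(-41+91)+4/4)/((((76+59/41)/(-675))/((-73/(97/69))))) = 2040800994/12319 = 165662.88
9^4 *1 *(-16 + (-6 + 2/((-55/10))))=-1614006/11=-146727.82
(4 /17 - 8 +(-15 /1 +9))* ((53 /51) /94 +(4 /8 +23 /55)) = -9555468 /747065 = -12.79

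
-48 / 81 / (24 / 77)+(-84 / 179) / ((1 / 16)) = -136430 / 14499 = -9.41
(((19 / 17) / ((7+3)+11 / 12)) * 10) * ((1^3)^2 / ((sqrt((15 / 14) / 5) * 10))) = 76 * sqrt(42) / 2227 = 0.22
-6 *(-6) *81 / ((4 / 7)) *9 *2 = 91854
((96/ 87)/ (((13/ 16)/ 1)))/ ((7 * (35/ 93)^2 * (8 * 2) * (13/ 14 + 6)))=553536/ 44797025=0.01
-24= -24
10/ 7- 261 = -1817/ 7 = -259.57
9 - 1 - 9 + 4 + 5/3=14/3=4.67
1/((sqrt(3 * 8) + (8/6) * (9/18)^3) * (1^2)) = -6/863 + 72 * sqrt(6)/863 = 0.20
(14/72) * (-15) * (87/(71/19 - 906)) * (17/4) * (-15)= -702525/39184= -17.93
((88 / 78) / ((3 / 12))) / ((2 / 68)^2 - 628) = -18496 / 2573883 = -0.01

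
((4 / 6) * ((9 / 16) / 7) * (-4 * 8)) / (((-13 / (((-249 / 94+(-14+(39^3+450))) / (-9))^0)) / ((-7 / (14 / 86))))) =-516 / 91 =-5.67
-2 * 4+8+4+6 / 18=13 / 3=4.33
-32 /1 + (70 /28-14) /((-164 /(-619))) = -24733 /328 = -75.41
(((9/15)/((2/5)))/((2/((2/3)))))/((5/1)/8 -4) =-4/27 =-0.15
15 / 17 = 0.88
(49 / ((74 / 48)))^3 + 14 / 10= 8132253451 / 253265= 32109.66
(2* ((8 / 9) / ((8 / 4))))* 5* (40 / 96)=50 / 27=1.85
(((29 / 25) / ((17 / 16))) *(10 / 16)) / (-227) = -58 / 19295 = -0.00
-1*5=-5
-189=-189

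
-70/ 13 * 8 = -560/ 13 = -43.08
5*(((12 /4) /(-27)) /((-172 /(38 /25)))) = 19 /3870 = 0.00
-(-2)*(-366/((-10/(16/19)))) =5856/95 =61.64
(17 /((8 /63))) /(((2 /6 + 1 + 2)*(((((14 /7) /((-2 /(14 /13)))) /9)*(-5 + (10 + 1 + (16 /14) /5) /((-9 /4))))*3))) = 375921 /33568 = 11.20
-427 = -427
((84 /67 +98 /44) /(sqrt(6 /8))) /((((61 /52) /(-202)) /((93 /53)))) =-1670776744 * sqrt(3) /2382721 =-1214.52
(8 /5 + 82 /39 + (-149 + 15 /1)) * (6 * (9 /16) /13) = -28584 /845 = -33.83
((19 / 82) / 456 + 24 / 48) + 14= 28537 / 1968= 14.50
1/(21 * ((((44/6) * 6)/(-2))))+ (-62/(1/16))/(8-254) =76343/18942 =4.03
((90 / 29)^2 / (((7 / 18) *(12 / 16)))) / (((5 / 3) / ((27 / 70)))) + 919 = 38185999 / 41209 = 926.64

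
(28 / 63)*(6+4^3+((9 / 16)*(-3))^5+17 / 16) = 20055175 / 786432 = 25.50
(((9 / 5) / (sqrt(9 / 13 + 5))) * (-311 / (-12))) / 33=311 * sqrt(962) / 16280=0.59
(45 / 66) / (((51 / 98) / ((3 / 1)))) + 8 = 2231 / 187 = 11.93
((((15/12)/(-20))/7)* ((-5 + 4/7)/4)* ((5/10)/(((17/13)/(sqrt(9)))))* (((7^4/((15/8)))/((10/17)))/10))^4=152056330154992081/4096000000000000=37.12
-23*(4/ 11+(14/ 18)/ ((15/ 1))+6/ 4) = -130847/ 2970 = -44.06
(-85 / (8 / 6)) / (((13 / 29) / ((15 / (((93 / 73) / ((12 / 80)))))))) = -1619505 / 6448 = -251.16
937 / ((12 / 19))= 17803 / 12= 1483.58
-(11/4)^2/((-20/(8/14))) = 121/560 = 0.22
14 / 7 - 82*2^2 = -326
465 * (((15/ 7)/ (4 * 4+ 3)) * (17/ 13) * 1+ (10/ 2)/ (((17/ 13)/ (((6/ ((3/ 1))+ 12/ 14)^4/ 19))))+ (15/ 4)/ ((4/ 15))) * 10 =10358793967875/ 80654392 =128434.34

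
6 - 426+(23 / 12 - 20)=-5257 / 12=-438.08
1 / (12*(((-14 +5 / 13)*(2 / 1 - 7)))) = 13 / 10620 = 0.00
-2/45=-0.04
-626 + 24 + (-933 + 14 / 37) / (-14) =-277329 / 518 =-535.38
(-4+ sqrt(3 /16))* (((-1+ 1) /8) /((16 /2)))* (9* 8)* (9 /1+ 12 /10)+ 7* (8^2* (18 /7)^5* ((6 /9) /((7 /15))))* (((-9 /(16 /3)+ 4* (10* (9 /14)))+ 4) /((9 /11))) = 289977304320 /117649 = 2464766.42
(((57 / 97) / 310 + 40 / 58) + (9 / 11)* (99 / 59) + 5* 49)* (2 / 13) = 12711408207 / 334423505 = 38.01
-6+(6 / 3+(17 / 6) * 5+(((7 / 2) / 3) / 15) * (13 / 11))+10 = 10028 / 495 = 20.26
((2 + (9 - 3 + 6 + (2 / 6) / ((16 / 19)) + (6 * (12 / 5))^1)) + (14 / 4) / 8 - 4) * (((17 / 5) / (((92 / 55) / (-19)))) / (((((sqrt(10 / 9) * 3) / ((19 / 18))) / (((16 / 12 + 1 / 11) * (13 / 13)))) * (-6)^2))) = -218348323 * sqrt(10) / 53654400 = -12.87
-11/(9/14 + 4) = -154/65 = -2.37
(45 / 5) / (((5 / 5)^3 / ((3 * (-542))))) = -14634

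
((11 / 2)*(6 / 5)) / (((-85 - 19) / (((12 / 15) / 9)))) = -11 / 1950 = -0.01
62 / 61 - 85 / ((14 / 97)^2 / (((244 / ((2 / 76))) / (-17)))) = 6652071948 / 2989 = 2225517.55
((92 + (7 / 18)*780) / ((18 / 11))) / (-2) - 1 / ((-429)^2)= -133388833 / 1104246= -120.80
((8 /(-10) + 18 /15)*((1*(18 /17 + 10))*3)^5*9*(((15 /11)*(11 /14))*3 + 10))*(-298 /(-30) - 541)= -7208763218326444032 /7099285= -1015421020331.83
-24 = -24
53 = 53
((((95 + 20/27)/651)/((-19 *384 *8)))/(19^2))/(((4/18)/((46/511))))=-59455/21028348099584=-0.00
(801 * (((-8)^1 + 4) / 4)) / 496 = -801 / 496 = -1.61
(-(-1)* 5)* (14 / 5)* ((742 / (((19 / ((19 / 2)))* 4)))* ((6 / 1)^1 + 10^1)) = 20776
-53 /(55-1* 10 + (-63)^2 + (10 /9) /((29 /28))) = -13833 /1047934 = -0.01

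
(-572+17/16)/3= -3045/16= -190.31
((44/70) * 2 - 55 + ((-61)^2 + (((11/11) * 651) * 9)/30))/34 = 270379/2380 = 113.60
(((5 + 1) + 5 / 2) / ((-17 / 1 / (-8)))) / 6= 2 / 3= 0.67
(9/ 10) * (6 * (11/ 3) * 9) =891/ 5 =178.20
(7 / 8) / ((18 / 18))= 7 / 8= 0.88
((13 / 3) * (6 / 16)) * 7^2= 637 / 8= 79.62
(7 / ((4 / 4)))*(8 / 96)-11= -125 / 12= -10.42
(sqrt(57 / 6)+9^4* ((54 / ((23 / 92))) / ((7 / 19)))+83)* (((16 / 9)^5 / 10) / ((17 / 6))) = 524288* sqrt(38) / 1673055+5646985461760 / 2342277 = 2410897.60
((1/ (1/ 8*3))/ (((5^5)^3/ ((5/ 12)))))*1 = 2/ 54931640625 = 0.00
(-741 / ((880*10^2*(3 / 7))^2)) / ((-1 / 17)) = 205751 / 23232000000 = 0.00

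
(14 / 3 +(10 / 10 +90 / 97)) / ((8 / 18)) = 5757 / 388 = 14.84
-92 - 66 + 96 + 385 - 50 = 273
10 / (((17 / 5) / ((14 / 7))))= 5.88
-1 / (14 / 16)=-8 / 7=-1.14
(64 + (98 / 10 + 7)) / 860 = 101 / 1075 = 0.09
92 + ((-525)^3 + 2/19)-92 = -2749359373/19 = -144703124.89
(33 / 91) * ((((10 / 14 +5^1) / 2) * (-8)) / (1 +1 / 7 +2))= -240 / 91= -2.64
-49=-49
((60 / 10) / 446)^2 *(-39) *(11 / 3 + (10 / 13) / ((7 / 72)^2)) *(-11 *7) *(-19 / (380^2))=-16090173 / 2645582800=-0.01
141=141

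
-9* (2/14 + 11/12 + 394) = -99555/28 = -3555.54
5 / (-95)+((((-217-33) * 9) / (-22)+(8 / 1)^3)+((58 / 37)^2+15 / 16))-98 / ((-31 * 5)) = 438695842173 / 709580080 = 618.25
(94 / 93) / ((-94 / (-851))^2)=724201 / 8742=82.84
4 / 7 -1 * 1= -0.43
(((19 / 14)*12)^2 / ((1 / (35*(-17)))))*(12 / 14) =-6627960 / 49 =-135264.49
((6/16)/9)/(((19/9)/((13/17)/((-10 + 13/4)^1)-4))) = -236/2907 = -0.08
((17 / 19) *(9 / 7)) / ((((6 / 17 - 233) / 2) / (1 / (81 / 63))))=-578 / 75145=-0.01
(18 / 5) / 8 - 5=-91 / 20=-4.55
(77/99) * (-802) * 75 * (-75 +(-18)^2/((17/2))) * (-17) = -29333150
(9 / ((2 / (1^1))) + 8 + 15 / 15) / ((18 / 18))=27 / 2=13.50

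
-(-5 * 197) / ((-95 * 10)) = -197 / 190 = -1.04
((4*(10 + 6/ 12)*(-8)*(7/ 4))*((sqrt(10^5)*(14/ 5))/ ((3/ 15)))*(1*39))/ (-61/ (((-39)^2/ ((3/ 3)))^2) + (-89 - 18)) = 9284070077100*sqrt(10)/ 30942281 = 948824.92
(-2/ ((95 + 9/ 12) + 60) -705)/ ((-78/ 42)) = 439223/ 1157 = 379.62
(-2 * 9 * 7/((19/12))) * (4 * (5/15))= -2016/19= -106.11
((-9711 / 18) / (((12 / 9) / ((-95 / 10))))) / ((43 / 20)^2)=1537575 / 1849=831.57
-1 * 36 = -36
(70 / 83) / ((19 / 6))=420 / 1577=0.27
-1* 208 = -208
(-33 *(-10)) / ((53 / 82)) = 27060 / 53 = 510.57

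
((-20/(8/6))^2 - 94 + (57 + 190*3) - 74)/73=684/73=9.37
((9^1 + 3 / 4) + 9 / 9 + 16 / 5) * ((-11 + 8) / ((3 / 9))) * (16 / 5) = -10044 / 25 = -401.76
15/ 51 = 5/ 17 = 0.29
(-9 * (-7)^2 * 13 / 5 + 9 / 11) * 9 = -567162 / 55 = -10312.04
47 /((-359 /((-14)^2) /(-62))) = 571144 /359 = 1590.93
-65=-65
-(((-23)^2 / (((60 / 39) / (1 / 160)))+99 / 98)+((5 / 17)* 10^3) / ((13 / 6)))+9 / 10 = -138.01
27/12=9/4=2.25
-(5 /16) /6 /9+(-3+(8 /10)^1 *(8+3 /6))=16391 /4320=3.79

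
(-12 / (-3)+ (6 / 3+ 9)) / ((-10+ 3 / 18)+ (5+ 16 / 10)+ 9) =450 / 173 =2.60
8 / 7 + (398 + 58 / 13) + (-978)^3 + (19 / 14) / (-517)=-12574197228369 / 13442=-935440948.40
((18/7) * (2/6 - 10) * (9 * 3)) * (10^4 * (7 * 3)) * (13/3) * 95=-58020300000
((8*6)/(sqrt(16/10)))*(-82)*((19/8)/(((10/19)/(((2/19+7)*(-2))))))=63099*sqrt(10)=199536.56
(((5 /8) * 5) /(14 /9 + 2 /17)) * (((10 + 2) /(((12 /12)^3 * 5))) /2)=2295 /1024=2.24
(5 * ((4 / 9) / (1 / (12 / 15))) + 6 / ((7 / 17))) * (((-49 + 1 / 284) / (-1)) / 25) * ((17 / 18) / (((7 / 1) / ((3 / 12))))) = 4873033 / 4508784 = 1.08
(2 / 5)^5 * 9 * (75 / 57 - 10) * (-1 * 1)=9504 / 11875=0.80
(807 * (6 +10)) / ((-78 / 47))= -7780.31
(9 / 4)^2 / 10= 81 / 160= 0.51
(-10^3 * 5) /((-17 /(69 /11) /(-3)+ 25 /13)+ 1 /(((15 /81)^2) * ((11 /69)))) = -3700125000 /137451641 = -26.92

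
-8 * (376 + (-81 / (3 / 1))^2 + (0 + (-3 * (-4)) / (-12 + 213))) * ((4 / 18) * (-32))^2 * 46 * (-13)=1450813751296 / 5427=267332550.45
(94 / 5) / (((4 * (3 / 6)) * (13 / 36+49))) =1692 / 8885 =0.19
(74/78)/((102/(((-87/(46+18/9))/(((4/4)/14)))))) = -7511/31824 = -0.24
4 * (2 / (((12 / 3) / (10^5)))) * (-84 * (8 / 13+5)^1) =-1226400000 / 13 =-94338461.54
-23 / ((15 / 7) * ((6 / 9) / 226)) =-3638.60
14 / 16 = 7 / 8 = 0.88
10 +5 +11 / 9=146 / 9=16.22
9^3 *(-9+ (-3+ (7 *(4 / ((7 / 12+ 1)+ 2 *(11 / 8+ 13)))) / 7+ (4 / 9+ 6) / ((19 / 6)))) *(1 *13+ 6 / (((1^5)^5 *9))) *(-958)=162270144072 / 1729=93852020.86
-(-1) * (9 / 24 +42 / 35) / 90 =7 / 400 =0.02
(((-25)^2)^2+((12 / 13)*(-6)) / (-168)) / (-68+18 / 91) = -17773439 / 3085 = -5761.24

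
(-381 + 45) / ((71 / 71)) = -336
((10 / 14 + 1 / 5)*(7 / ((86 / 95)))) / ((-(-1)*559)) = 304 / 24037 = 0.01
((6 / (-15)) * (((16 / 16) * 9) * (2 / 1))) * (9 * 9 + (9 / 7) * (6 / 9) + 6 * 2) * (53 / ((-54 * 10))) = 66.33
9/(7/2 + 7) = 6/7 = 0.86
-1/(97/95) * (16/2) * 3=-2280/97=-23.51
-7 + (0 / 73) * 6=-7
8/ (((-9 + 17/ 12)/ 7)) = -96/ 13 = -7.38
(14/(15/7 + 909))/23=0.00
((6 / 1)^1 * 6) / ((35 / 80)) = 576 / 7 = 82.29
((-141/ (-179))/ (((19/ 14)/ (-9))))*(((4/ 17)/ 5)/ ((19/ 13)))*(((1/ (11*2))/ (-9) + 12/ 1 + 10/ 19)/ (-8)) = 120880851/ 459182614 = 0.26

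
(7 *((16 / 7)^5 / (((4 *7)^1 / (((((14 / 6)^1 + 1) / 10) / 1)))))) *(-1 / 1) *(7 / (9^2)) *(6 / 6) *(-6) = 524288 / 194481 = 2.70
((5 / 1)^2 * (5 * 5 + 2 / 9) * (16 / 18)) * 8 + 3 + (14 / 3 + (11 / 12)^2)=5822225 / 1296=4492.46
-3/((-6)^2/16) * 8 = -32/3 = -10.67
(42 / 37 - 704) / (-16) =13003 / 296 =43.93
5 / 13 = 0.38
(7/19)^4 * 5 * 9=108045/130321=0.83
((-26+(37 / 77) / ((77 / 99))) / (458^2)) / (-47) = 13681 / 5313951412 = 0.00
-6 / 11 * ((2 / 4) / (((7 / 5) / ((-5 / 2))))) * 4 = 150 / 77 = 1.95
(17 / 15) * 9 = 51 / 5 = 10.20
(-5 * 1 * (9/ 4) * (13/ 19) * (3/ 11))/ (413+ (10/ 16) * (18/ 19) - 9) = -1755/ 338239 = -0.01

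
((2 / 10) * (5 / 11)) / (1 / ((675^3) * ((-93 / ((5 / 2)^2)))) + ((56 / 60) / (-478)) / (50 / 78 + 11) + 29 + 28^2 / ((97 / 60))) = 24082953221947500 / 136151317799602728799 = 0.00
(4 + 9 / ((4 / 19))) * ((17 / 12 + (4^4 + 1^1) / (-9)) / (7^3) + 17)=39071593 / 49392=791.05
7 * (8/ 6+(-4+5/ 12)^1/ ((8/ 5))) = -203/ 32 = -6.34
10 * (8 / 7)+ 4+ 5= 143 / 7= 20.43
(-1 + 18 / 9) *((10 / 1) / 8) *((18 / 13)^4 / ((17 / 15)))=1968300 / 485537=4.05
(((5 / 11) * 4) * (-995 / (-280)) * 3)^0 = 1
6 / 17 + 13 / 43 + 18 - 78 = -43381 / 731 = -59.34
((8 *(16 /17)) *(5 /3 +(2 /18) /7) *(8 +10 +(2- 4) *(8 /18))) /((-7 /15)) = -1492480 /3213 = -464.51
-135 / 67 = -2.01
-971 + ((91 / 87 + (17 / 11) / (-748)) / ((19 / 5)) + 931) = -31782295 / 800052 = -39.73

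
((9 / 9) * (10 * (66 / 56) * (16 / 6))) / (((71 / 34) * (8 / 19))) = 17765 / 497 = 35.74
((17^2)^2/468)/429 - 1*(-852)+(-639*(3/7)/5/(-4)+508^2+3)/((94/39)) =1516830727327/14054040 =107928.45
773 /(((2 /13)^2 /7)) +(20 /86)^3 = 72705895713 /318028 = 228614.76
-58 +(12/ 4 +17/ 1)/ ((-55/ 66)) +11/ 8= -645/ 8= -80.62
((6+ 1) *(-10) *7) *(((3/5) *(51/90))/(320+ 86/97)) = -80801/155630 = -0.52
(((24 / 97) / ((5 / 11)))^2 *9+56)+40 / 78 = 542899196 / 9173775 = 59.18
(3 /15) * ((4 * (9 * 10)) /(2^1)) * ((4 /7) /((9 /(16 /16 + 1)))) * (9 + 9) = 576 /7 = 82.29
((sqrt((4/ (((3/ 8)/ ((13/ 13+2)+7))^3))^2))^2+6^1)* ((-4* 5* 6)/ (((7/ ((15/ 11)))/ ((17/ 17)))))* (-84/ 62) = 152520145613600/ 837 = 182222396193.07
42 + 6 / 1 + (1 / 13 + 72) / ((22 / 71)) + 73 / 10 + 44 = 237317 / 715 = 331.91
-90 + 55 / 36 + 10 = -2825 / 36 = -78.47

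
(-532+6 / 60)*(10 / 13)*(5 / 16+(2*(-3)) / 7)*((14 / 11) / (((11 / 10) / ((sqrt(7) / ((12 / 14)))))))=3785355*sqrt(7) / 12584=795.86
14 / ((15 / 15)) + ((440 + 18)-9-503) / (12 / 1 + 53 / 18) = 10.39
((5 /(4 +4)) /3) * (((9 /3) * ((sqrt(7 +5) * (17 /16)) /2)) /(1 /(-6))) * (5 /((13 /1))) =-1275 * sqrt(3) /832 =-2.65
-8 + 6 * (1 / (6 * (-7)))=-57 / 7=-8.14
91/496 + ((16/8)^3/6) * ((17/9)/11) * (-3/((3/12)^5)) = -34528463/49104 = -703.17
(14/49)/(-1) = -2/7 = -0.29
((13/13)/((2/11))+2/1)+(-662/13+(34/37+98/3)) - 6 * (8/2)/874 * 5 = -12580027/1261182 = -9.97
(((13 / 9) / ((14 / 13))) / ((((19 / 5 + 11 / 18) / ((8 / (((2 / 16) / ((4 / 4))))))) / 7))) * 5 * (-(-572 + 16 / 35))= 1081816320 / 2779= 389282.59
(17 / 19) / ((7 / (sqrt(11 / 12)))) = 17*sqrt(33) / 798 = 0.12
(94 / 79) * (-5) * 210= -1249.37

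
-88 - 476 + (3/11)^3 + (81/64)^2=-3065958381/5451776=-562.38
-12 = -12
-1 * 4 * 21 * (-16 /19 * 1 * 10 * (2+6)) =107520 /19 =5658.95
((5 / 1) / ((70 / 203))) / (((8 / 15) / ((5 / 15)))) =9.06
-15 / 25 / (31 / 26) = -78 / 155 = -0.50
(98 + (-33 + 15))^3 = 512000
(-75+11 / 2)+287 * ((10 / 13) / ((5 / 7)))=6229 / 26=239.58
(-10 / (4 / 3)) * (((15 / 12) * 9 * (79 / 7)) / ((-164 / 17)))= 906525 / 9184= 98.71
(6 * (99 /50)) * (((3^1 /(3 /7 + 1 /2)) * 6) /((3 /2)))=49896 /325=153.53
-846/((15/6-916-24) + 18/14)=3948/4369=0.90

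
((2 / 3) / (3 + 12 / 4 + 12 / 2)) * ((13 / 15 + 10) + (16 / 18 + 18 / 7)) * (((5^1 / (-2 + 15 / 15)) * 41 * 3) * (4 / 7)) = -279.72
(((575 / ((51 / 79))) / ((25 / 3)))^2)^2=10899829617121 / 83521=130504060.26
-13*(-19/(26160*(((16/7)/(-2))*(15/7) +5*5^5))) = 931/1540431600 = 0.00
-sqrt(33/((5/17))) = -sqrt(2805)/5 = -10.59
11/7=1.57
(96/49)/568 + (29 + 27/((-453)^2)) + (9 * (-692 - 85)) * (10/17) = -5508062906890/1348519543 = -4084.53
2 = 2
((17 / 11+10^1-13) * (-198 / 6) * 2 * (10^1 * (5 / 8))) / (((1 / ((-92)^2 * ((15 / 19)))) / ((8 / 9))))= 67712000 / 19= 3563789.47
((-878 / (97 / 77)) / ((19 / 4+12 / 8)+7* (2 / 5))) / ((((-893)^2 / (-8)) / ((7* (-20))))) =-1514374400 / 14000812093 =-0.11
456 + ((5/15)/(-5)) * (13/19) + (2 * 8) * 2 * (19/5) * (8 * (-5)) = -1256293/285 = -4408.05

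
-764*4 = -3056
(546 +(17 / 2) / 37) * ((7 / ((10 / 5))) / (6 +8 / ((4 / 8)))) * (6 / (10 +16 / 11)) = 45.52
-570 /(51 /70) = -782.35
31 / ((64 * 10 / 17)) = 527 / 640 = 0.82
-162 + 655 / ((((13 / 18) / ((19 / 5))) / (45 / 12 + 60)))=5708043 / 26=219540.12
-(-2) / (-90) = -1 / 45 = -0.02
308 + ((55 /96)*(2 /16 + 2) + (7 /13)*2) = 3097979 /9984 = 310.29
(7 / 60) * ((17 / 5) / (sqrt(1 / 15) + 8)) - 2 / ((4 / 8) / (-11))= 30174 / 685 - 17 * sqrt(15) / 41100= 44.05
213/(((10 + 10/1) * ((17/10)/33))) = 7029/34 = 206.74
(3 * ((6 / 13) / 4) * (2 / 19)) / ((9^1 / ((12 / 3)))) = 4 / 247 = 0.02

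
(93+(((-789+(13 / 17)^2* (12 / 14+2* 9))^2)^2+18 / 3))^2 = 134188519718213511957980.60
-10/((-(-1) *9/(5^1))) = -50/9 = -5.56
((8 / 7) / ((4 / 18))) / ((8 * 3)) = 3 / 14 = 0.21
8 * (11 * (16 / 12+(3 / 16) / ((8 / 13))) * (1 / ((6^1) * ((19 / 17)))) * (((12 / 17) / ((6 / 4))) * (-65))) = -449735 / 684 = -657.51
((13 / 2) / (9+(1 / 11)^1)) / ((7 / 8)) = 143 / 175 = 0.82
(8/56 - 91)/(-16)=159/28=5.68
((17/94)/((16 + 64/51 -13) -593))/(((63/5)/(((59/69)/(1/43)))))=-3665965/4089721356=-0.00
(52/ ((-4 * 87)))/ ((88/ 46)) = -299/ 3828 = -0.08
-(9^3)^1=-729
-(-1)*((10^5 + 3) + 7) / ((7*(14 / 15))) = 750075 / 49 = 15307.65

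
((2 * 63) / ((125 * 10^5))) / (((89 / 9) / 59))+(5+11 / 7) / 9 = 25589607539 / 35043750000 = 0.73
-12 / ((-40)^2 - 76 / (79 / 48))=-237 / 30688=-0.01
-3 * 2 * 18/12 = -9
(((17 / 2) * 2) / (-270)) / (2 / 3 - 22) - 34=-34.00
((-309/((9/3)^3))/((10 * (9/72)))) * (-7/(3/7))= 20188/135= 149.54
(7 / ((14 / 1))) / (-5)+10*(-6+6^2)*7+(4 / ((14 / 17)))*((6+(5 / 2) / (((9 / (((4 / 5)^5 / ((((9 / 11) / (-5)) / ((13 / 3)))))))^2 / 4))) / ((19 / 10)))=524959198564103 / 245422406250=2139.00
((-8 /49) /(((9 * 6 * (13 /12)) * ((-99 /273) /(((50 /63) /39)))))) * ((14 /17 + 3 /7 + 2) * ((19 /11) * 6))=1307200 /247648401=0.01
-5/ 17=-0.29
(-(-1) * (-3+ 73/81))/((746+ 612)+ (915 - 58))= -34/35883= -0.00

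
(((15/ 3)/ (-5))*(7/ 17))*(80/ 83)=-0.40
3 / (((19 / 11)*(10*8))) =33 / 1520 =0.02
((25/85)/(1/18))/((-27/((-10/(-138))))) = -50/3519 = -0.01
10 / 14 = 5 / 7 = 0.71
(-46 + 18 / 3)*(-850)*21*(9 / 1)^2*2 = 115668000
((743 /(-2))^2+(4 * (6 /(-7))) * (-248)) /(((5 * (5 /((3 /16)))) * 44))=23.67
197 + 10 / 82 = 8082 / 41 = 197.12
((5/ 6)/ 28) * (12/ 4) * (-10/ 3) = -25/ 84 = -0.30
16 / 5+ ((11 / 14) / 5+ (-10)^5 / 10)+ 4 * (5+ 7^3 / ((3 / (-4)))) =-11805.98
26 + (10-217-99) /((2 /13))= -1963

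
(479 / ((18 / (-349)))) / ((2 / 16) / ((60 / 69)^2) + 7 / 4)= -267473600 / 55161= -4848.96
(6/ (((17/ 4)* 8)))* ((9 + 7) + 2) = 54/ 17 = 3.18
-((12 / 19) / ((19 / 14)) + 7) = -2695 / 361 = -7.47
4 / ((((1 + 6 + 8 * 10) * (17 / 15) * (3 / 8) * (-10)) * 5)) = -16 / 7395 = -0.00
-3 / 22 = -0.14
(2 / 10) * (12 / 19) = 12 / 95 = 0.13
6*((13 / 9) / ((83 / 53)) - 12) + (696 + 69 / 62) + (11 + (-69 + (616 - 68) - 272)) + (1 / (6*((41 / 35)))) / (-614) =329814880807 / 388636212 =848.65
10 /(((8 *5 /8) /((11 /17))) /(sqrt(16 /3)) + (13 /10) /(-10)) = 3.11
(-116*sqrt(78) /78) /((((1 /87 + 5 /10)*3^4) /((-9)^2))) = -3364*sqrt(78) /1157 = -25.68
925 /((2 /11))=10175 /2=5087.50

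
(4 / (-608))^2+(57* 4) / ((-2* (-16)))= 164617 / 23104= 7.13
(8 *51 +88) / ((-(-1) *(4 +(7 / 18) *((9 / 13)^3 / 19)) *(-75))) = -41409056 / 25088325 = -1.65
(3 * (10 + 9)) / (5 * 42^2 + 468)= 19 / 3096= 0.01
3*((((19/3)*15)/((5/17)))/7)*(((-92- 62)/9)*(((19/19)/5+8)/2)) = -145673/15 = -9711.53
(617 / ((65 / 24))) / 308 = 3702 / 5005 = 0.74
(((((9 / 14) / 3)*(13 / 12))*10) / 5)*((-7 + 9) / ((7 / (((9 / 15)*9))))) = 351 / 490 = 0.72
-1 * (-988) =988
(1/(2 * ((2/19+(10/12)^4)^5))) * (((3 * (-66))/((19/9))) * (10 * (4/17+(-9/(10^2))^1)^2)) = -3237583924886576741836259328/22892871106591333390490375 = -141.42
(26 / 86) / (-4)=-13 / 172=-0.08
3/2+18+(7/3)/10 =296/15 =19.73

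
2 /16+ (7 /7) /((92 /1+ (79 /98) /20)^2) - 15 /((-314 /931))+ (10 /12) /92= 20968882299986993 /470062635659244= 44.61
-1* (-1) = 1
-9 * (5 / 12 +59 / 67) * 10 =-15645 / 134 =-116.75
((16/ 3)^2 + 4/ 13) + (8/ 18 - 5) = 2831/ 117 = 24.20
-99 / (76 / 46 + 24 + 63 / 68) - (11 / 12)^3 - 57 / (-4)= 63700919 / 6530112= 9.75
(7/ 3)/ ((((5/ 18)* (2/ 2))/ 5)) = 42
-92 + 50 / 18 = -803 / 9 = -89.22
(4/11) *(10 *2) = 80/11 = 7.27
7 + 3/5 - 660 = -3262/5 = -652.40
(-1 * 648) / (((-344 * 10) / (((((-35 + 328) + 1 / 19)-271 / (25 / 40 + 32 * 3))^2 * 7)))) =5151784024656864 / 46377213335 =111084.38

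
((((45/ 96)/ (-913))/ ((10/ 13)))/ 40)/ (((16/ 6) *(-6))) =39/ 37396480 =0.00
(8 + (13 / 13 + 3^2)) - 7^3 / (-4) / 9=991 / 36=27.53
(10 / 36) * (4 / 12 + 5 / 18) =55 / 324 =0.17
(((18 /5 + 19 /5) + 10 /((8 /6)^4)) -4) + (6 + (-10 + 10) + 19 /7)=68447 /4480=15.28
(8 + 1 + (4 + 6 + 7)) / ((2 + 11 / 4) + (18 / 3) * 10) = 104 / 259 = 0.40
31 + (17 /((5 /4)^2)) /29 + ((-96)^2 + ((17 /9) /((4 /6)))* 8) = 20162341 /2175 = 9270.04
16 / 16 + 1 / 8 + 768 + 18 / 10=30837 / 40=770.92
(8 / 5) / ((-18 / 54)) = -24 / 5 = -4.80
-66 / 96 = -11 / 16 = -0.69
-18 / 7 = -2.57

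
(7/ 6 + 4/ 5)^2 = 3481/ 900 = 3.87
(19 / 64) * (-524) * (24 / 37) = -7467 / 74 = -100.91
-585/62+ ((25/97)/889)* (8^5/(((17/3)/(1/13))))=-10996262205/1181564566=-9.31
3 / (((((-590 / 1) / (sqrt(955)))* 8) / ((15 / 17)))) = -9* sqrt(955) / 16048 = -0.02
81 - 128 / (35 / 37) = -1901 / 35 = -54.31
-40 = -40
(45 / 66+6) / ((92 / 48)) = 882 / 253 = 3.49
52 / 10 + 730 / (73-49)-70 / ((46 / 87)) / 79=3700229 / 109020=33.94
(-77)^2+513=6442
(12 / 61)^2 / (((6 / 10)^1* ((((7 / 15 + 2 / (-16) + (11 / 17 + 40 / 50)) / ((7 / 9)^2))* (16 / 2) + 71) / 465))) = 232407000 / 733479799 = 0.32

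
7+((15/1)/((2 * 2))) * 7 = 33.25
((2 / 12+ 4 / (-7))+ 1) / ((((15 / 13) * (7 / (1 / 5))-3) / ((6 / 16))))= 325 / 54432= 0.01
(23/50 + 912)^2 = 2081458129/2500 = 832583.25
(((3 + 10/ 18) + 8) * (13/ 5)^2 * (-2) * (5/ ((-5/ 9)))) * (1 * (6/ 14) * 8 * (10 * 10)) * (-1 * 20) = -67491840/ 7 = -9641691.43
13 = 13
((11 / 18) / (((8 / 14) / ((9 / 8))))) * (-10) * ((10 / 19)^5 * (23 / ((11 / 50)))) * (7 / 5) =-176093750 / 2476099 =-71.12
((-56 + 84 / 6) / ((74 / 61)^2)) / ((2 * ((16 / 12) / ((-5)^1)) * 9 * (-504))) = -18605 / 1577088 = -0.01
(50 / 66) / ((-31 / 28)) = -700 / 1023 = -0.68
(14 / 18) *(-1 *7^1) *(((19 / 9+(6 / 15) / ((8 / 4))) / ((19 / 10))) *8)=-81536 / 1539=-52.98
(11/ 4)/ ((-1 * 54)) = -0.05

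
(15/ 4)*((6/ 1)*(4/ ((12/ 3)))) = 45/ 2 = 22.50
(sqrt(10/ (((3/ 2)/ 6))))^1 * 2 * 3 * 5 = 189.74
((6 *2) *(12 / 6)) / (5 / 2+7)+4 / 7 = 412 / 133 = 3.10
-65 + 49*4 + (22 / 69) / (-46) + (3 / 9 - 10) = 192545 / 1587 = 121.33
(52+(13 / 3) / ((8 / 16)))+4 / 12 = 61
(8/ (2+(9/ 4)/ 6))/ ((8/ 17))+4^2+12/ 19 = 452/ 19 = 23.79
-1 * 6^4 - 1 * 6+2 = -1300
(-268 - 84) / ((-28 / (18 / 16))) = 99 / 7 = 14.14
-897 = -897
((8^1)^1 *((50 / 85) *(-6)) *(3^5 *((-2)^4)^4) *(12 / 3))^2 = 934920894363048345600 / 289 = 3235020395719890469.20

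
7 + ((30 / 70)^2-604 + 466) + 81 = -2441 / 49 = -49.82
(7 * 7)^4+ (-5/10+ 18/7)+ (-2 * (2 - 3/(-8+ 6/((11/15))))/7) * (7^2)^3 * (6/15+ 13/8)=1890502361/280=6751794.15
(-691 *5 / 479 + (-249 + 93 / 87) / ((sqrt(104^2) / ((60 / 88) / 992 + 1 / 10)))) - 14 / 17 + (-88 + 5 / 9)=-230871138495331 / 2411918555904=-95.72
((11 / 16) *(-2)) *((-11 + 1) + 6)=11 / 2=5.50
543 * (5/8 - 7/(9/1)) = -1991/24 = -82.96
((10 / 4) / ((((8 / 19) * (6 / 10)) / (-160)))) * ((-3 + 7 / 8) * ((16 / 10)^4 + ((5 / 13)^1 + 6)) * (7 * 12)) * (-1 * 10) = -475366206 / 13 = -36566631.23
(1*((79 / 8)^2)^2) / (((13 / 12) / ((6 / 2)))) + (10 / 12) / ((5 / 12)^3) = 8767602081 / 332800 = 26344.96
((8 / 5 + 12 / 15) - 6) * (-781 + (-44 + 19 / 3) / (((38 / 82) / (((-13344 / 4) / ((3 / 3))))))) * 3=-277401078 / 95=-2920011.35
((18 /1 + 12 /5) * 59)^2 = 36216324 /25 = 1448652.96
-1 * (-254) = 254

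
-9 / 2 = -4.50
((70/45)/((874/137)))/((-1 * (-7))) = 137/3933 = 0.03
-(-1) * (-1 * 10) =-10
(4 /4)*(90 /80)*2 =9 /4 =2.25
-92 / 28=-23 / 7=-3.29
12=12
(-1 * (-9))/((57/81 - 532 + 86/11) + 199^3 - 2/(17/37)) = 45441/39786479332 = 0.00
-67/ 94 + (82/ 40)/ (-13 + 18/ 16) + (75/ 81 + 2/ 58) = 2622461/ 34960950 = 0.08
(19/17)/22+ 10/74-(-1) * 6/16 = 31049/55352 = 0.56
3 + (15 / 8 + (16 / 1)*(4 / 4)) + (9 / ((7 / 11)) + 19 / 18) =18181 / 504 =36.07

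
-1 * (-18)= 18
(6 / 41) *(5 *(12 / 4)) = 90 / 41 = 2.20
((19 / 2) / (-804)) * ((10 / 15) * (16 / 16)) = -19 / 2412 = -0.01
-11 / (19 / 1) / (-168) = 11 / 3192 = 0.00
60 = 60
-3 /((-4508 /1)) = 3 /4508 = 0.00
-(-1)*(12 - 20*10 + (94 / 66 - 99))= -9424 / 33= -285.58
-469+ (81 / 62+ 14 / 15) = -434087 / 930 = -466.76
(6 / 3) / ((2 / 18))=18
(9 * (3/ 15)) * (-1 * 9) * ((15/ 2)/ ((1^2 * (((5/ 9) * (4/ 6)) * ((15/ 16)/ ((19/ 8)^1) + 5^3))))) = -124659/ 47650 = -2.62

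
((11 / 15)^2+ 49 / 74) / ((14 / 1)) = 19979 / 233100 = 0.09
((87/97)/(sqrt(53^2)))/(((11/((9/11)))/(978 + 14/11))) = 8434476/6842671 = 1.23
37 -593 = -556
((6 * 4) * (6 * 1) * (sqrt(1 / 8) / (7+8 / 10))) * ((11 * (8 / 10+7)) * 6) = 2376 * sqrt(2) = 3360.17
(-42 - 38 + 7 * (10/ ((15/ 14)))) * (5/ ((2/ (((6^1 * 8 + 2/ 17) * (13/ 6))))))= -584870/ 153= -3822.68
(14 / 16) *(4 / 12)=0.29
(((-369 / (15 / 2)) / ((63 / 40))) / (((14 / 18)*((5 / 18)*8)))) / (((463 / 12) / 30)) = -318816 / 22687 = -14.05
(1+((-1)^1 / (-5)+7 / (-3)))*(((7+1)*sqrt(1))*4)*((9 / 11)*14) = -22848 / 55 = -415.42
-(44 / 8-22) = 33 / 2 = 16.50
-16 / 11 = -1.45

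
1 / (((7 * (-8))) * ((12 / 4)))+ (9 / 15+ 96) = 81139 / 840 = 96.59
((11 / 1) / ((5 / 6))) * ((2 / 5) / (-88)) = -0.06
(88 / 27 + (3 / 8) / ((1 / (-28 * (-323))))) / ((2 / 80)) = 3666340 / 27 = 135790.37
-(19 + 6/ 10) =-98/ 5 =-19.60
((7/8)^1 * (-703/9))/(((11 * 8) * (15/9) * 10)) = -4921/105600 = -0.05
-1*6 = -6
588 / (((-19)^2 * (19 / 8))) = 0.69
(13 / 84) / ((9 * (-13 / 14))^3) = -98 / 369603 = -0.00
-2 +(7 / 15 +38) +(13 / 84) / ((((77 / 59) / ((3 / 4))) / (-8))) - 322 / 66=499271 / 16170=30.88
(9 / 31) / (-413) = -9 / 12803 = -0.00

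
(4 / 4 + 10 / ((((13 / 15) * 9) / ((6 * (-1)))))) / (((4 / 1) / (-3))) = 261 / 52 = 5.02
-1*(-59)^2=-3481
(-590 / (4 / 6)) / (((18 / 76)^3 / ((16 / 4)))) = -64748960 / 243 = -266456.63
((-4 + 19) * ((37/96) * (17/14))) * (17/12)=53465/5376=9.95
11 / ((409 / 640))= 7040 / 409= 17.21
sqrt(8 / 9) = 0.94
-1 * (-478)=478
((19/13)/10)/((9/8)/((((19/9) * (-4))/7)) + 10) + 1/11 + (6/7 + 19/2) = 10.46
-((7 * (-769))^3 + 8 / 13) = 2027759719523 / 13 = 155981516886.38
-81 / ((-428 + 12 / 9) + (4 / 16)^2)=3888 / 20477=0.19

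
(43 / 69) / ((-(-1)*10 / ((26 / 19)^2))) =14534 / 124545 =0.12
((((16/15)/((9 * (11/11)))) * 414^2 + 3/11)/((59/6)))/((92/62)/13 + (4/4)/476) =428644653528/24120085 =17771.27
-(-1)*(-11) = -11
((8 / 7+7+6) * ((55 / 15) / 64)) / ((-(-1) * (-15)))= -121 / 2240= -0.05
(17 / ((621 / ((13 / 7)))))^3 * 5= 53969305 / 82142689923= 0.00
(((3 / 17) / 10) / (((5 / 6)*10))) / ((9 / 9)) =0.00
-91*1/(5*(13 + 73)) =-91/430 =-0.21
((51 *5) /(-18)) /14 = -1.01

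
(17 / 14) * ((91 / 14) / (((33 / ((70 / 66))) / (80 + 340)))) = 38675 / 363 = 106.54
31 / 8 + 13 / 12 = 119 / 24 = 4.96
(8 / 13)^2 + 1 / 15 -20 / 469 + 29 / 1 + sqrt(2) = 30.82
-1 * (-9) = 9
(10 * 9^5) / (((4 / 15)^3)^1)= 996451875 / 32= 31139121.09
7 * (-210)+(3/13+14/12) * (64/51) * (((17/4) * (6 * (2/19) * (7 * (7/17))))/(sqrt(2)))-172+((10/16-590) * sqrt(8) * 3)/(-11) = -1642+181944629 * sqrt(2)/554268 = -1177.77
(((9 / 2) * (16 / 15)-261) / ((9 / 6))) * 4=-683.20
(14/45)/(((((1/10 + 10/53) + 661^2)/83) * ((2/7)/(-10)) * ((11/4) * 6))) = -8622040/68775780051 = -0.00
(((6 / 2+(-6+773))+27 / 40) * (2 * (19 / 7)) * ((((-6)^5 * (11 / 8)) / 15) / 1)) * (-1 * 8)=4174962264 / 175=23856927.22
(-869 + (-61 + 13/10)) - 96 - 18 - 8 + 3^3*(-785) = -22245.70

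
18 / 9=2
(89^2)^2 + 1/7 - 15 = 439195583/7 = 62742226.14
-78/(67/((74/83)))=-5772/5561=-1.04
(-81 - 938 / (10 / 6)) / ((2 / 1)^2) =-3219 / 20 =-160.95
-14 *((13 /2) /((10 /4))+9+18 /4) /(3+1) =-1127 /20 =-56.35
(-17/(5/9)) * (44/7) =-6732/35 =-192.34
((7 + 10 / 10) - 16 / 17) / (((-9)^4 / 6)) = 80 / 12393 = 0.01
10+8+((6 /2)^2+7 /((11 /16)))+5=464 /11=42.18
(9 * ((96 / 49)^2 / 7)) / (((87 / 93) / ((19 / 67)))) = 48854016 / 32656001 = 1.50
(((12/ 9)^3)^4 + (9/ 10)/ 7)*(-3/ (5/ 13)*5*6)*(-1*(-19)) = -291259457983/ 2066715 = -140928.70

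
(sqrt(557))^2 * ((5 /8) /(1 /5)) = 13925 /8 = 1740.62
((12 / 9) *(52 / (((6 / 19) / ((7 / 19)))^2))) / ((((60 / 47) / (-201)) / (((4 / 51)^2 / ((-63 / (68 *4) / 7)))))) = 513513728 / 185895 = 2762.39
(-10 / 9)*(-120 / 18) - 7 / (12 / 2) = 337 / 54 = 6.24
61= 61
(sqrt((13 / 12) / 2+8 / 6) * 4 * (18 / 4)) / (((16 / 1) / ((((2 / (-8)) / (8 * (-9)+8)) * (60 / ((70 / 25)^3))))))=16875 * sqrt(30) / 5619712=0.02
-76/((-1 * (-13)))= -76/13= -5.85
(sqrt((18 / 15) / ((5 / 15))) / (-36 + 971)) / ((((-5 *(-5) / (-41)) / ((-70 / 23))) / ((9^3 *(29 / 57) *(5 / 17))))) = 12134934 *sqrt(10) / 34730575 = 1.10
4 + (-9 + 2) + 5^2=22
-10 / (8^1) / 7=-5 / 28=-0.18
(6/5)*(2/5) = 12/25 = 0.48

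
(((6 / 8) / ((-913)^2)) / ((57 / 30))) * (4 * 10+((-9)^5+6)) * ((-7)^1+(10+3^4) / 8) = -30976575 / 253404976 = -0.12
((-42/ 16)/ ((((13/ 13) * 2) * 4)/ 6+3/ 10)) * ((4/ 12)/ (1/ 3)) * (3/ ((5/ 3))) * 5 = -405/ 28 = -14.46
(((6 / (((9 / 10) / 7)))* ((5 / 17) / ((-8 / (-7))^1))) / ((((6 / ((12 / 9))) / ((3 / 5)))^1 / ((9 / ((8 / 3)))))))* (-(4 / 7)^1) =-105 / 34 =-3.09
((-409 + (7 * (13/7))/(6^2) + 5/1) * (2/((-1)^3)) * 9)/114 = 14531/228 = 63.73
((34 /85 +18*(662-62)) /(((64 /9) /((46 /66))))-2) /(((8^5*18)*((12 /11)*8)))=1859549 /9059696640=0.00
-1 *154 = -154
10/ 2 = 5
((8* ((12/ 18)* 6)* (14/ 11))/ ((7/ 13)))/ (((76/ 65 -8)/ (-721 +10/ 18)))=87663680/ 10989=7977.40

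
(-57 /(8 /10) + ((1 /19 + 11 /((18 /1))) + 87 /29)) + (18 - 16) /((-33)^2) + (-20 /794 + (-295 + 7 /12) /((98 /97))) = -385352243257 /1073338728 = -359.02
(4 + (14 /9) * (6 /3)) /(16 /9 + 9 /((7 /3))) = 448 /355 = 1.26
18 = 18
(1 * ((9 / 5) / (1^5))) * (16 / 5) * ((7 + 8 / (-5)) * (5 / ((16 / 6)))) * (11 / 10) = 8019 / 125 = 64.15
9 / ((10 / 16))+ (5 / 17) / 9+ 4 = 14101 / 765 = 18.43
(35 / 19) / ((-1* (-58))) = 35 / 1102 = 0.03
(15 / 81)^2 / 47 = 25 / 34263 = 0.00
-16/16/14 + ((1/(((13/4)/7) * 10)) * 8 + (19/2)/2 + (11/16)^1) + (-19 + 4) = -57591/7280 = -7.91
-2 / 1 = -2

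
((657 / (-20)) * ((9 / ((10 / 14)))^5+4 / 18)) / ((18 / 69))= -14996719095023 / 375000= -39991250.92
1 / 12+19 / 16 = 61 / 48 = 1.27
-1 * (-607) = 607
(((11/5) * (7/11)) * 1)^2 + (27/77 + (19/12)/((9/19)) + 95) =20925809/207900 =100.65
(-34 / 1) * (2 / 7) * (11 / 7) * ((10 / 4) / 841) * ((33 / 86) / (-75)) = 2057 / 8859935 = 0.00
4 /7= 0.57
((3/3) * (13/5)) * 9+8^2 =437/5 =87.40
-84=-84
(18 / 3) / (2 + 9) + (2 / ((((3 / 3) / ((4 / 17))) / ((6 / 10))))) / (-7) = 3306 / 6545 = 0.51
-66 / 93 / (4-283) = 22 / 8649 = 0.00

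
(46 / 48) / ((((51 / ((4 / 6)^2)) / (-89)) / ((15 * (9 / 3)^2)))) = -100.34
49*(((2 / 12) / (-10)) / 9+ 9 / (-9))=-26509 / 540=-49.09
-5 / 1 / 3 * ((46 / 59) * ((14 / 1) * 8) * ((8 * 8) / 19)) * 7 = -11540480 / 3363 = -3431.60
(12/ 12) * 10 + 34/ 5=84/ 5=16.80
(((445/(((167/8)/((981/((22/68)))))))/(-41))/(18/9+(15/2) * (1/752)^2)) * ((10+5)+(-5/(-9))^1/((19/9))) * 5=-194729433974784000/3237018387713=-60157.04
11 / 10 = 1.10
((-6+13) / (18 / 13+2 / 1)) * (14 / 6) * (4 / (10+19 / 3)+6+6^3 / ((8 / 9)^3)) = 4264221 / 2816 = 1514.28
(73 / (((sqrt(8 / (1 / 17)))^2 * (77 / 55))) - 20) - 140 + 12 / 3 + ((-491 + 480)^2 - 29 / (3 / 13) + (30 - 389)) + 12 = -1448801 / 2856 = -507.28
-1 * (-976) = 976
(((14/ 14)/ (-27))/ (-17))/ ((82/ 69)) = 23/ 12546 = 0.00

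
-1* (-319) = 319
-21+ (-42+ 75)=12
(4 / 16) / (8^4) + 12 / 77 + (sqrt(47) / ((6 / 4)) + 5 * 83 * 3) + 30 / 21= 2 * sqrt(47) / 3 + 1572651085 / 1261568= 1251.15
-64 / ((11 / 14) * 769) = -896 / 8459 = -0.11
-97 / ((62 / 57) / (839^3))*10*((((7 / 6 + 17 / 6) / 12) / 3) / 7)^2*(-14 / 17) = 10884568521170 / 99603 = 109279524.93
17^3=4913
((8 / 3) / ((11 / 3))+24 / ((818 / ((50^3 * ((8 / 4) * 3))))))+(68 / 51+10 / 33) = 99010634 / 4499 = 22007.25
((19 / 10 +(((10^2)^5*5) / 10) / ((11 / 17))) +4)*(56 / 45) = 23800000018172 / 2475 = 9616161623.50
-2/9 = -0.22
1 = 1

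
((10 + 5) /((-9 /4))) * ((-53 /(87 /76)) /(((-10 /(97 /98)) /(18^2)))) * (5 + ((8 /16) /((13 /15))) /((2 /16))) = -1758222000 /18473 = -95177.94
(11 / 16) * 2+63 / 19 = 713 / 152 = 4.69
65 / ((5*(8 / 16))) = 26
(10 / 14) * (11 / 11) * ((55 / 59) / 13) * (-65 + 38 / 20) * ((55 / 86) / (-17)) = 1908775 / 15698956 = 0.12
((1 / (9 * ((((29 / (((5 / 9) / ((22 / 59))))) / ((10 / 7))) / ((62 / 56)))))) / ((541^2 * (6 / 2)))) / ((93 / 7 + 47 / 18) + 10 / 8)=0.00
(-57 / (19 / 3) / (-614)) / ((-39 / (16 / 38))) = -12 / 75829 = -0.00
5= 5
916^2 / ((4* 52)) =52441 / 13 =4033.92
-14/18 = -7/9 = -0.78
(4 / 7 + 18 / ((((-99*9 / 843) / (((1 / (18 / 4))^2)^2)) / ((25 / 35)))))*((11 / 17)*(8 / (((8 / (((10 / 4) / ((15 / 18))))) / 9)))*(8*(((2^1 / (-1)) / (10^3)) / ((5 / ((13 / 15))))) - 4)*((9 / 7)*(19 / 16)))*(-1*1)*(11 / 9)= 804971295491 / 11386068750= 70.70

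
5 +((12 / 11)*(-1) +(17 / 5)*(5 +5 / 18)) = 4327 / 198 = 21.85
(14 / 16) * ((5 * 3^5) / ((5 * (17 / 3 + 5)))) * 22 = 56133 / 128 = 438.54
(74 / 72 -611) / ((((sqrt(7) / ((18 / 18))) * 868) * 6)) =-3137 * sqrt(7) / 187488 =-0.04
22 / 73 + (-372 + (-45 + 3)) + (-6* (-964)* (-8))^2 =156300122632 / 73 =2141097570.30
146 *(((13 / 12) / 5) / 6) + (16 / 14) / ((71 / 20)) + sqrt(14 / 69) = sqrt(966) / 69 + 500453 / 89460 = 6.04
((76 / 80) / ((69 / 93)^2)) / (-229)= -18259 / 2422820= -0.01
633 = 633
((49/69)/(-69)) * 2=-98/4761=-0.02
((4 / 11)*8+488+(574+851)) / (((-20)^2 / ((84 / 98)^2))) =7587 / 2156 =3.52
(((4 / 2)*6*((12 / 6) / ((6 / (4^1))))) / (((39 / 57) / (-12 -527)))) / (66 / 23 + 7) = -3768688 / 2951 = -1277.09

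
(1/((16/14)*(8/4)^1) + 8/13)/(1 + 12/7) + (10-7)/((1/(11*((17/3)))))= 740557/3952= 187.39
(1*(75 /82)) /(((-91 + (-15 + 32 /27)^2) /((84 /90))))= 5103 /596878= 0.01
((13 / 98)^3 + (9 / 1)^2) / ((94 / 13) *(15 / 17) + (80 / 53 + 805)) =892984467037 / 8961441979000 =0.10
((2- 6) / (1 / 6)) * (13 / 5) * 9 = -2808 / 5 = -561.60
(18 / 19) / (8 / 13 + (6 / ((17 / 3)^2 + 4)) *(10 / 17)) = 1.33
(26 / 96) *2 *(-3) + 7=43 / 8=5.38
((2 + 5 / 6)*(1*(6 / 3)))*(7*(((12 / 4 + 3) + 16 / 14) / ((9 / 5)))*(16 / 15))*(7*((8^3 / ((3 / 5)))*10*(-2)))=-4874240000 / 243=-20058600.82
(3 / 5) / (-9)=-1 / 15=-0.07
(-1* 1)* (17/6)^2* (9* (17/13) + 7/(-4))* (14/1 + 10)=-150569/78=-1930.37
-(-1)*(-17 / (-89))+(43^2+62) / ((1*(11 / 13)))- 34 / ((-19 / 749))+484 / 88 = 134093171 / 37202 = 3604.46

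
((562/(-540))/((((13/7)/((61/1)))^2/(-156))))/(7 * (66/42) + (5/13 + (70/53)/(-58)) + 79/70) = 2204925747164/157229721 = 14023.59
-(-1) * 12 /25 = 12 /25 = 0.48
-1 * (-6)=6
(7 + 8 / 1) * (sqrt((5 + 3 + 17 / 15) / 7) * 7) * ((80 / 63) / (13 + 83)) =5 * sqrt(14385) / 378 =1.59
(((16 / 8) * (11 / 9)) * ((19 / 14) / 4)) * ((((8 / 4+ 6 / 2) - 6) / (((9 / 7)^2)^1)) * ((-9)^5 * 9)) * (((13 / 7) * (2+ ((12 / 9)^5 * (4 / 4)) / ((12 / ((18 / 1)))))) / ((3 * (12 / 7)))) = 6409403 / 8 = 801175.38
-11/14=-0.79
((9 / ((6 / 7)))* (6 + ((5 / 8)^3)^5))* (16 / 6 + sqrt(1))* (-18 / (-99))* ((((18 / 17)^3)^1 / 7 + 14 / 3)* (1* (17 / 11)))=52675452101472024745 / 167776678305595392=313.96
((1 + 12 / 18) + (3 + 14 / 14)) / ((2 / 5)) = 85 / 6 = 14.17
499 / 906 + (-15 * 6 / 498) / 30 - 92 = -3438626 / 37599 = -91.46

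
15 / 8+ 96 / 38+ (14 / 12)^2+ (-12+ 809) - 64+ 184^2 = 47325635 / 1368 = 34594.76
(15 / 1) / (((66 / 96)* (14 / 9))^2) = 77760 / 5929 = 13.12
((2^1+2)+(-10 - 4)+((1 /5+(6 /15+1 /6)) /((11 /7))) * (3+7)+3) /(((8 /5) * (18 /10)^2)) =-4375 /10692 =-0.41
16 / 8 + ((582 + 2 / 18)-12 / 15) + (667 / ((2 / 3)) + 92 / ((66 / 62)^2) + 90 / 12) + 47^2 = 2348306 / 605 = 3881.50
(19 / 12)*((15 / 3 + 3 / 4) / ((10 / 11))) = 4807 / 480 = 10.01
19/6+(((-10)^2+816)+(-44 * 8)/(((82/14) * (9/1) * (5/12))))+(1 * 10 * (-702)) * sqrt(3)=1110863/1230 - 7020 * sqrt(3)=-11255.86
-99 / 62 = -1.60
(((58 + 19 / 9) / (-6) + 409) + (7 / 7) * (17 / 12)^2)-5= 171067 / 432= 395.99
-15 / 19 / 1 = -15 / 19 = -0.79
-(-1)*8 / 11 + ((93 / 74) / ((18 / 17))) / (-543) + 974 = 2584982627 / 2652012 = 974.73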